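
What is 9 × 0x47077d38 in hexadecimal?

0x27f4366f8

Multiply each base-16 digit by 9, carrying:
  8×9 = 72 → write 8 carry 4
  3×9+4 = 31 → write f carry 1
  d×9+1 = 118 → write 6 carry 7
  7×9+7 = 70 → write 6 carry 4
  7×9+4 = 67 → write 3 carry 4
  0×9+4 = 4 → write 4
  7×9 = 63 → write f carry 3
  4×9+3 = 39 → write 7 carry 2
  remaining carry: 2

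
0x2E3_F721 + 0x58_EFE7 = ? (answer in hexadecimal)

0x33CE708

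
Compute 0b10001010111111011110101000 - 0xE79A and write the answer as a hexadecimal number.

0b10001010111111011110101000 = 0x22BF7A8 in hexadecimal.
Subtract column by column in base 16:
  8-A → E (borrow)
  A-9-1 → 0
  7-7 → 0
  F-E → 1
  B-0 → B
  2-0 → 2
  2-0 → 2

0x22B100E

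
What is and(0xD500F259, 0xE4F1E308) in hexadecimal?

0xC400E208

AND each hex digit independently (no carries):
  D&E=C, 5&4=4, 0&F=0, 0&1=0, F&E=E, 2&3=2, 5&0=0, 9&8=8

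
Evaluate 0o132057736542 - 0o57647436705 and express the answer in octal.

Subtract column by column in base 8:
  2-5 → 5 (borrow)
  4-0-1 → 3
  5-7 → 6 (borrow)
  6-6-1 → 7 (borrow)
  3-3-1 → 7 (borrow)
  7-4-1 → 2
  7-7 → 0
  5-4 → 1
  0-6 → 2 (borrow)
  2-7-1 → 2 (borrow)
  3-5-1 → 5 (borrow)
  1-0-1 → 0

0o52210277635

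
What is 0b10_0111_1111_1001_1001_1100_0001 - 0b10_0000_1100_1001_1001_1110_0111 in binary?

Subtract column by column in base 2:
  1-1 → 0
  0-1 → 1 (borrow)
  0-1-1 → 0 (borrow)
  0-0-1 → 1 (borrow)
  0-0-1 → 1 (borrow)
  0-1-1 → 0 (borrow)
  1-1-1 → 1 (borrow)
  1-1-1 → 1 (borrow)
  1-1-1 → 1 (borrow)
  0-0-1 → 1 (borrow)
  0-0-1 → 1 (borrow)
  1-1-1 → 1 (borrow)
  1-1-1 → 1 (borrow)
  0-0-1 → 1 (borrow)
  0-0-1 → 1 (borrow)
  1-1-1 → 1 (borrow)
  1-0-1 → 0
  1-0 → 1
  1-1 → 0
  1-1 → 0
  1-0 → 1
  1-0 → 1
  1-0 → 1
  0-0 → 0
  0-0 → 0
  1-1 → 0

0b11100101111111111011010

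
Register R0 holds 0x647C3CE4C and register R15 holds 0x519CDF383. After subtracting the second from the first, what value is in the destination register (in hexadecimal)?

0x12DF5DAC9

Subtract column by column in base 16:
  C-3 → 9
  4-8 → C (borrow)
  E-3-1 → A
  C-F → D (borrow)
  3-D-1 → 5 (borrow)
  C-C-1 → F (borrow)
  7-9-1 → D (borrow)
  4-1-1 → 2
  6-5 → 1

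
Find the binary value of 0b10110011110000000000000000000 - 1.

The trailing 19 digits are 0, so subtracting 1 borrows through: they become 1 and the next digit up decrements.

0b10110011101111111111111111111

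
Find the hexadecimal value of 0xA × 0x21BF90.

0x1517BA0

Multiply each base-16 digit by 10, carrying:
  0×10 = 0 → write 0
  9×10 = 90 → write A carry 5
  F×10+5 = 155 → write B carry 9
  B×10+9 = 119 → write 7 carry 7
  1×10+7 = 17 → write 1 carry 1
  2×10+1 = 21 → write 5 carry 1
  remaining carry: 1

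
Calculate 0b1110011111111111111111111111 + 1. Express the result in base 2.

0b1110100000000000000000000000

The trailing 23 digits are 1 (max in base 2), so adding 1 cascades: they roll to 0 and the next digit up increments.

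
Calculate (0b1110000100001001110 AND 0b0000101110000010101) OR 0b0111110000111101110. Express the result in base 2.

0b111110100111101110

0b1110000100001001110 AND 0b0000101110000010101 = 0b0000000100000000100.
Then OR with 0b0111110000111101110.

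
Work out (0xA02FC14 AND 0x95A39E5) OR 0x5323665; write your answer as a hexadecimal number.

0xD323E65

0xA02FC14 AND 0x95A39E5 = 0x8023804.
Then OR with 0x5323665.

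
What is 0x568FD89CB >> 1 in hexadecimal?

1 bits is not a whole number of base-16 digits; in binary: 10101101000111111011000100111001011 >> 1 = 1010110100011111101100010011100101.

0x2B47EC4E5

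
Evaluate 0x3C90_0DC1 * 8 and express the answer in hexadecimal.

0x1E4806E08

Multiply each base-16 digit by 8, carrying:
  1×8 = 8 → write 8
  C×8 = 96 → write 0 carry 6
  D×8+6 = 110 → write E carry 6
  0×8+6 = 6 → write 6
  0×8 = 0 → write 0
  9×8 = 72 → write 8 carry 4
  C×8+4 = 100 → write 4 carry 6
  3×8+6 = 30 → write E carry 1
  remaining carry: 1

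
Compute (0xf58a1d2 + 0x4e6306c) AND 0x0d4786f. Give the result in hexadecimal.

Add column by column in base 16, right to left:
  2+c = e
  d+6 = 3 carry 1
  1+0+1 = 2
  a+3 = d
  8+6 = e
  5+e = 3 carry 1
  f+4+1 = 4 carry 1
  final carry 1
Sum = 0x143ed23e; now AND with 0x0d4786f:
  1&0=0, 4&0=0, 3&d=1, e&4=4, d&7=5, 2&8=0, 3&6=2, e&f=e

0x14502e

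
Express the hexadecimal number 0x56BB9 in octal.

0o1265671

Expand each hex digit to 4 bits: 5=0101 6=0110 B=1011 B=1011 9=1001.
Group the bits in threes: 001 010 110 101 110 111 001 → 1265671.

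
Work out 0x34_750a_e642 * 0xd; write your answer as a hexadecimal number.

0x2a9f18db15a

Multiply each base-16 digit by 13, carrying:
  2×13 = 26 → write a carry 1
  4×13+1 = 53 → write 5 carry 3
  6×13+3 = 81 → write 1 carry 5
  e×13+5 = 187 → write b carry 11
  a×13+11 = 141 → write d carry 8
  0×13+8 = 8 → write 8
  5×13 = 65 → write 1 carry 4
  7×13+4 = 95 → write f carry 5
  4×13+5 = 57 → write 9 carry 3
  3×13+3 = 42 → write a carry 2
  remaining carry: 2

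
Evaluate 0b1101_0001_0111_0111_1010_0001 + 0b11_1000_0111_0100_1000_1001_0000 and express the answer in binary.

Add column by column in base 2, right to left:
  1+0 = 1
  0+0 = 0
  0+0 = 0
  0+0 = 0
  0+1 = 1
  1+0 = 1
  0+0 = 0
  1+1 = 0 carry 1
  1+0+1 = 0 carry 1
  1+0+1 = 0 carry 1
  1+0+1 = 0 carry 1
  0+1+1 = 0 carry 1
  1+0+1 = 0 carry 1
  1+0+1 = 0 carry 1
  1+1+1 = 1 carry 1
  0+0+1 = 1
  1+1 = 0 carry 1
  0+1+1 = 0 carry 1
  0+1+1 = 0 carry 1
  0+0+1 = 1
  1+0 = 1
  0+0 = 0
  1+0 = 1
  1+1 = 0 carry 1
  0+1+1 = 0 carry 1
  0+1+1 = 0 carry 1
  final carry 1

0b100010110001100000000110001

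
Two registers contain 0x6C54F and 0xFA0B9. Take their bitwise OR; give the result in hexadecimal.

0xFE5FF

OR each hex digit independently (no carries):
  6|F=F, C|A=E, 5|0=5, 4|B=F, F|9=F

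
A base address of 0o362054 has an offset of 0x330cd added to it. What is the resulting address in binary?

0b1010001010011111001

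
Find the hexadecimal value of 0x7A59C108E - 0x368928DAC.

0x43D0982E2

Subtract column by column in base 16:
  E-C → 2
  8-A → E (borrow)
  0-D-1 → 2 (borrow)
  1-8-1 → 8 (borrow)
  C-2-1 → 9
  9-9 → 0
  5-8 → D (borrow)
  A-6-1 → 3
  7-3 → 4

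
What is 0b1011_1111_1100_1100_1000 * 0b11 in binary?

0b1000111111011001011000

Multiply each base-2 digit by 3, carrying:
  0×3 = 0 → write 0
  0×3 = 0 → write 0
  0×3 = 0 → write 0
  1×3 = 3 → write 1 carry 1
  0×3+1 = 1 → write 1
  0×3 = 0 → write 0
  1×3 = 3 → write 1 carry 1
  1×3+1 = 4 → write 0 carry 2
  0×3+2 = 2 → write 0 carry 1
  0×3+1 = 1 → write 1
  1×3 = 3 → write 1 carry 1
  1×3+1 = 4 → write 0 carry 2
  1×3+2 = 5 → write 1 carry 2
  1×3+2 = 5 → write 1 carry 2
  1×3+2 = 5 → write 1 carry 2
  1×3+2 = 5 → write 1 carry 2
  1×3+2 = 5 → write 1 carry 2
  1×3+2 = 5 → write 1 carry 2
  0×3+2 = 2 → write 0 carry 1
  1×3+1 = 4 → write 0 carry 2
  remaining carry: 10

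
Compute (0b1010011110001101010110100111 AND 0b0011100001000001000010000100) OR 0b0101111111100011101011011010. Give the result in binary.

0b111111111100011101011011110

0b1010011110001101010110100111 AND 0b0011100001000001000010000100 = 0b0010000000000001000010000100.
Then OR with 0b0101111111100011101011011010.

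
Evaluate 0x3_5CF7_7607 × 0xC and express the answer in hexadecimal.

Multiply each base-16 digit by 12, carrying:
  7×12 = 84 → write 4 carry 5
  0×12+5 = 5 → write 5
  6×12 = 72 → write 8 carry 4
  7×12+4 = 88 → write 8 carry 5
  7×12+5 = 89 → write 9 carry 5
  F×12+5 = 185 → write 9 carry 11
  C×12+11 = 155 → write B carry 9
  5×12+9 = 69 → write 5 carry 4
  3×12+4 = 40 → write 8 carry 2
  remaining carry: 2

0x285B998854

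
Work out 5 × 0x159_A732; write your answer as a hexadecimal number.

0x6C043FA

Multiply each base-16 digit by 5, carrying:
  2×5 = 10 → write A
  3×5 = 15 → write F
  7×5 = 35 → write 3 carry 2
  A×5+2 = 52 → write 4 carry 3
  9×5+3 = 48 → write 0 carry 3
  5×5+3 = 28 → write C carry 1
  1×5+1 = 6 → write 6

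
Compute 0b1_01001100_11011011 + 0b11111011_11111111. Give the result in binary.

Add column by column in base 2, right to left:
  1+1 = 0 carry 1
  1+1+1 = 1 carry 1
  0+1+1 = 0 carry 1
  1+1+1 = 1 carry 1
  1+1+1 = 1 carry 1
  0+1+1 = 0 carry 1
  1+1+1 = 1 carry 1
  1+1+1 = 1 carry 1
  0+1+1 = 0 carry 1
  0+1+1 = 0 carry 1
  1+0+1 = 0 carry 1
  1+1+1 = 1 carry 1
  0+1+1 = 0 carry 1
  0+1+1 = 0 carry 1
  1+1+1 = 1 carry 1
  0+1+1 = 0 carry 1
  1+0+1 = 0 carry 1
  final carry 1

0b100100100011011010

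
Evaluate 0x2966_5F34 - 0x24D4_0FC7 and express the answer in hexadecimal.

0x4924F6D

Subtract column by column in base 16:
  4-7 → D (borrow)
  3-C-1 → 6 (borrow)
  F-F-1 → F (borrow)
  5-0-1 → 4
  6-4 → 2
  6-D → 9 (borrow)
  9-4-1 → 4
  2-2 → 0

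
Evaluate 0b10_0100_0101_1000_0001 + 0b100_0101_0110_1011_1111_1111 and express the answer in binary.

Add column by column in base 2, right to left:
  1+1 = 0 carry 1
  0+1+1 = 0 carry 1
  0+1+1 = 0 carry 1
  0+1+1 = 0 carry 1
  0+1+1 = 0 carry 1
  0+1+1 = 0 carry 1
  0+1+1 = 0 carry 1
  1+1+1 = 1 carry 1
  1+1+1 = 1 carry 1
  0+1+1 = 0 carry 1
  1+0+1 = 0 carry 1
  0+1+1 = 0 carry 1
  0+0+1 = 1
  0+1 = 1
  1+1 = 0 carry 1
  0+0+1 = 1
  0+1 = 1
  1+0 = 1
  0+1 = 1
  0+0 = 0
  0+0 = 0
  0+0 = 0
  0+1 = 1

0b10001111011000110000000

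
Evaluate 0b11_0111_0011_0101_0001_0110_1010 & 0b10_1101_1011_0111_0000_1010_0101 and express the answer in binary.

0b10010100110101000000100000

AND bit by bit (1 only where both bits are 1):
  11011100110101000101101010
& 10110110110111000010100101
= 10010100110101000000100000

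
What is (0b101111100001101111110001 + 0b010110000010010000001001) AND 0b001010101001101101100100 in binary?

0b100001101101100000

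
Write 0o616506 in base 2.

Each octal digit is 3 bits: 6=110 1=001 6=110 5=101 0=000 6=110.

0b110001110101000110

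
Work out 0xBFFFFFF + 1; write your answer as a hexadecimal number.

0xC000000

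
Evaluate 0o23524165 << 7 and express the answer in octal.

0o4725035200

7 bits is not a whole number of base-8 digits; in binary: 10011101010100001110101 << 7 = 100111010101000011101010000000.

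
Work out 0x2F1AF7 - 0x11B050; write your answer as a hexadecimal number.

0x1D6AA7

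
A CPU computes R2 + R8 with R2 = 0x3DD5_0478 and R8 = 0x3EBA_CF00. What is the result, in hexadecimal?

Add column by column in base 16, right to left:
  8+0 = 8
  7+0 = 7
  4+F = 3 carry 1
  0+C+1 = D
  5+A = F
  D+B = 8 carry 1
  D+E+1 = C carry 1
  3+3+1 = 7

0x7C8FD378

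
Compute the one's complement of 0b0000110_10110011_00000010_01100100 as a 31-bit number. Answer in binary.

0b1111001010011001111110110011011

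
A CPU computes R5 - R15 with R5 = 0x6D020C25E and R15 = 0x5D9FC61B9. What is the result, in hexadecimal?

0xF62460A5

Subtract column by column in base 16:
  E-9 → 5
  5-B → A (borrow)
  2-1-1 → 0
  C-6 → 6
  0-C → 4 (borrow)
  2-F-1 → 2 (borrow)
  0-9-1 → 6 (borrow)
  D-D-1 → F (borrow)
  6-5-1 → 0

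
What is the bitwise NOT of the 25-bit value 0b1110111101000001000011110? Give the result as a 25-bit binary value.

0b0001000010111110111100001

Invert each bit: 1110111101000001000011110 → 0001000010111110111100001.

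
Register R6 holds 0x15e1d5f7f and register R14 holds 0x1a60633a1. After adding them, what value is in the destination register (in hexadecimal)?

0x304239320

Add column by column in base 16, right to left:
  f+1 = 0 carry 1
  7+a+1 = 2 carry 1
  f+3+1 = 3 carry 1
  5+3+1 = 9
  d+6 = 3 carry 1
  1+0+1 = 2
  e+6 = 4 carry 1
  5+a+1 = 0 carry 1
  1+1+1 = 3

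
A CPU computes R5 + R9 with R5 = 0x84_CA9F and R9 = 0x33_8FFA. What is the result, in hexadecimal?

0xB85A99

Add column by column in base 16, right to left:
  F+A = 9 carry 1
  9+F+1 = 9 carry 1
  A+F+1 = A carry 1
  C+8+1 = 5 carry 1
  4+3+1 = 8
  8+3 = B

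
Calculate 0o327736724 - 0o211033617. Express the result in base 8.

0o116703105

Subtract column by column in base 8:
  4-7 → 5 (borrow)
  2-1-1 → 0
  7-6 → 1
  6-3 → 3
  3-3 → 0
  7-0 → 7
  7-1 → 6
  2-1 → 1
  3-2 → 1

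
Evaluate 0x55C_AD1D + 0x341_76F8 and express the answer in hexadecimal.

Add column by column in base 16, right to left:
  D+8 = 5 carry 1
  1+F+1 = 1 carry 1
  D+6+1 = 4 carry 1
  A+7+1 = 2 carry 1
  C+1+1 = E
  5+4 = 9
  5+3 = 8

0x89E2415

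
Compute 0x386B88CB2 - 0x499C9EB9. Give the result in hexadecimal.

Subtract column by column in base 16:
  2-9 → 9 (borrow)
  B-B-1 → F (borrow)
  C-E-1 → D (borrow)
  8-9-1 → E (borrow)
  8-C-1 → B (borrow)
  B-9-1 → 1
  6-9 → D (borrow)
  8-4-1 → 3
  3-0 → 3

0x33D1BEDF9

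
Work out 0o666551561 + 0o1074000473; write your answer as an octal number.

Add column by column in base 8, right to left:
  1+3 = 4
  6+7 = 5 carry 1
  5+4+1 = 2 carry 1
  1+0+1 = 2
  5+0 = 5
  5+0 = 5
  6+4 = 2 carry 1
  6+7+1 = 6 carry 1
  6+0+1 = 7
  0+1 = 1

0o1762552254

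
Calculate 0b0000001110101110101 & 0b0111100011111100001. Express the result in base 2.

AND bit by bit (1 only where both bits are 1):
  0000001110101110101
& 0111100011111100001
= 0000000010101100001

0b0000000010101100001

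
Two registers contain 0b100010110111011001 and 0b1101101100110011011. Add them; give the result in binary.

0b10010000011101110100

Add column by column in base 2, right to left:
  1+1 = 0 carry 1
  0+1+1 = 0 carry 1
  0+0+1 = 1
  1+1 = 0 carry 1
  1+1+1 = 1 carry 1
  0+0+1 = 1
  1+0 = 1
  1+1 = 0 carry 1
  1+1+1 = 1 carry 1
  0+0+1 = 1
  1+0 = 1
  1+1 = 0 carry 1
  0+1+1 = 0 carry 1
  1+0+1 = 0 carry 1
  0+1+1 = 0 carry 1
  0+1+1 = 0 carry 1
  0+0+1 = 1
  1+1 = 0 carry 1
  0+1+1 = 0 carry 1
  final carry 1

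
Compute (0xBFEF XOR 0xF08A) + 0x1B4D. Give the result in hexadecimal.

0x6AB2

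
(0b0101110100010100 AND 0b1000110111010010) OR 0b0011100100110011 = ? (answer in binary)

0b0101110100010100 AND 0b1000110111010010 = 0b0000110100010000.
Then OR with 0b0011100100110011.

0b11110100110011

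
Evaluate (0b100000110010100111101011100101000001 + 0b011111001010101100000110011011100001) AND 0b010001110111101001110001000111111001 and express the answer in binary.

0b10001110101000001110000000000100000

Add column by column in base 2, right to left:
  1+1 = 0 carry 1
  0+0+1 = 1
  0+0 = 0
  0+0 = 0
  0+0 = 0
  0+1 = 1
  1+1 = 0 carry 1
  0+1+1 = 0 carry 1
  1+0+1 = 0 carry 1
  0+1+1 = 0 carry 1
  0+1+1 = 0 carry 1
  1+0+1 = 0 carry 1
  1+0+1 = 0 carry 1
  1+1+1 = 1 carry 1
  0+1+1 = 0 carry 1
  1+0+1 = 0 carry 1
  0+0+1 = 1
  1+0 = 1
  1+0 = 1
  1+0 = 1
  1+1 = 0 carry 1
  0+1+1 = 0 carry 1
  0+0+1 = 1
  1+1 = 0 carry 1
  0+0+1 = 1
  1+1 = 0 carry 1
  0+0+1 = 1
  0+1 = 1
  1+0 = 1
  1+0 = 1
  0+1 = 1
  0+1 = 1
  0+1 = 1
  0+1 = 1
  0+1 = 1
  1+0 = 1
Sum = 0b111111111101010011110010000000100010; now AND with 0b010001110111101001110001000111111001:
  111111111101010011110010000000100010
& 010001110111101001110001000111111001
= 010001110101000001110000000000100000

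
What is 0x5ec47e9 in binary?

Expand each hex digit to 4 bits: 5=0101 e=1110 c=1100 4=0100 7=0111 e=1110 9=1001.

0b101111011000100011111101001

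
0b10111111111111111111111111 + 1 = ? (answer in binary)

0b11000000000000000000000000

The trailing 24 digits are 1 (max in base 2), so adding 1 cascades: they roll to 0 and the next digit up increments.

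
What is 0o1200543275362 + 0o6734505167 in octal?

0o1207500002551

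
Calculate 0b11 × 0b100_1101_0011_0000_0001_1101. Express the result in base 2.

Multiply each base-2 digit by 3, carrying:
  1×3 = 3 → write 1 carry 1
  0×3+1 = 1 → write 1
  1×3 = 3 → write 1 carry 1
  1×3+1 = 4 → write 0 carry 2
  1×3+2 = 5 → write 1 carry 2
  0×3+2 = 2 → write 0 carry 1
  0×3+1 = 1 → write 1
  0×3 = 0 → write 0
  0×3 = 0 → write 0
  0×3 = 0 → write 0
  0×3 = 0 → write 0
  0×3 = 0 → write 0
  1×3 = 3 → write 1 carry 1
  1×3+1 = 4 → write 0 carry 2
  0×3+2 = 2 → write 0 carry 1
  0×3+1 = 1 → write 1
  1×3 = 3 → write 1 carry 1
  0×3+1 = 1 → write 1
  1×3 = 3 → write 1 carry 1
  1×3+1 = 4 → write 0 carry 2
  0×3+2 = 2 → write 0 carry 1
  0×3+1 = 1 → write 1
  1×3 = 3 → write 1 carry 1
  remaining carry: 1

0b111001111001000001010111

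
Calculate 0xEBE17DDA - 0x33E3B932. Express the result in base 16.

0xB7FDC4A8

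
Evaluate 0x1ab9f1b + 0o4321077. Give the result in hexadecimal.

0o4321077 = 0x11a23f in hexadecimal.
Add column by column in base 16, right to left:
  b+f = a carry 1
  1+3+1 = 5
  f+2 = 1 carry 1
  9+a+1 = 4 carry 1
  b+1+1 = d
  a+1 = b
  1+0 = 1

0x1bd415a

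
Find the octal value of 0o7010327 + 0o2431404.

Add column by column in base 8, right to left:
  7+4 = 3 carry 1
  2+0+1 = 3
  3+4 = 7
  0+1 = 1
  1+3 = 4
  0+4 = 4
  7+2 = 1 carry 1
  final carry 1

0o11441733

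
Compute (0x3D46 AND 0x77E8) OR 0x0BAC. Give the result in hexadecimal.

0x3D46 AND 0x77E8 = 0x3540.
Then OR with 0x0BAC.

0x3FEC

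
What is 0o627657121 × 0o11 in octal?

Multiply each base-8 digit by 9, carrying:
  1×9 = 9 → write 1 carry 1
  2×9+1 = 19 → write 3 carry 2
  1×9+2 = 11 → write 3 carry 1
  7×9+1 = 64 → write 0 carry 8
  5×9+8 = 53 → write 5 carry 6
  6×9+6 = 60 → write 4 carry 7
  7×9+7 = 70 → write 6 carry 8
  2×9+8 = 26 → write 2 carry 3
  6×9+3 = 57 → write 1 carry 7
  remaining carry: 7

0o7126450331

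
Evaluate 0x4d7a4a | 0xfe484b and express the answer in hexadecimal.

OR each hex digit independently (no carries):
  4|f=f, d|e=f, 7|4=7, a|8=a, 4|4=4, a|b=b

0xff7a4b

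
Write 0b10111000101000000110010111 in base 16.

Group the bits into nibbles: 0010 1110 0010 1000 0001 1001 0111 → 2E28197.

0x2E28197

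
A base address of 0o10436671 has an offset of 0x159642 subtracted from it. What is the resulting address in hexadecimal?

0xCA777

0o10436671 = 0x223DB9 in hexadecimal.
Subtract column by column in base 16:
  9-2 → 7
  B-4 → 7
  D-6 → 7
  3-9 → A (borrow)
  2-5-1 → C (borrow)
  2-1-1 → 0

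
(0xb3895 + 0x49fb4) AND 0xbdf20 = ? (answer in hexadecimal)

0xbd800

Add column by column in base 16, right to left:
  5+4 = 9
  9+b = 4 carry 1
  8+f+1 = 8 carry 1
  3+9+1 = d
  b+4 = f
Sum = 0xfd849; now AND with 0xbdf20:
  f&b=b, d&d=d, 8&f=8, 4&2=0, 9&0=0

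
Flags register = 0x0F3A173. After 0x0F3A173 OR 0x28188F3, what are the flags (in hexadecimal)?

OR each hex digit independently (no carries):
  0|2=2, F|8=F, 3|1=3, A|8=A, 1|8=9, 7|F=F, 3|3=3

0x2F3A9F3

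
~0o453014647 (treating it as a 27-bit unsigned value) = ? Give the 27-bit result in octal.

0o324763130

Each oct digit d becomes 7−d:
  4→3, 5→2, 3→4, 0→7, 1→6, 4→3, 6→1, 4→3, 7→0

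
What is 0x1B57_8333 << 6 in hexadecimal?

6 bits is not a whole number of base-16 digits; in binary: 11011010101111000001100110011 << 6 = 11011010101111000001100110011000000.

0x6D5E0CCC0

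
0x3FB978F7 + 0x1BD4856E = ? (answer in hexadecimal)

0x5B8DFE65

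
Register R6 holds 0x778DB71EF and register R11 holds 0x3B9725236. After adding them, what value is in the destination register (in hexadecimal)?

Add column by column in base 16, right to left:
  F+6 = 5 carry 1
  E+3+1 = 2 carry 1
  1+2+1 = 4
  7+5 = C
  B+2 = D
  D+7 = 4 carry 1
  8+9+1 = 2 carry 1
  7+B+1 = 3 carry 1
  7+3+1 = B

0xB324DC425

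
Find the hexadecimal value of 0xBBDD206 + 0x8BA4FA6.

Add column by column in base 16, right to left:
  6+6 = C
  0+A = A
  2+F = 1 carry 1
  D+4+1 = 2 carry 1
  D+A+1 = 8 carry 1
  B+B+1 = 7 carry 1
  B+8+1 = 4 carry 1
  final carry 1

0x147821AC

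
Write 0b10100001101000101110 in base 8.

0o2415056

Group the bits in threes: 010 100 001 101 000 101 110 → 2415056.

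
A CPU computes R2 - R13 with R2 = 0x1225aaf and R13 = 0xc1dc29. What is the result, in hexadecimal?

0x607e86

Subtract column by column in base 16:
  f-9 → 6
  a-2 → 8
  a-c → e (borrow)
  5-d-1 → 7 (borrow)
  2-1-1 → 0
  2-c → 6 (borrow)
  1-0-1 → 0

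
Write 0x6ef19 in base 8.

0o1567431

Expand each hex digit to 4 bits: 6=0110 e=1110 f=1111 1=0001 9=1001.
Group the bits in threes: 001 101 110 111 100 011 001 → 1567431.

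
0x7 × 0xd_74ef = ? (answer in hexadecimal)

0x5e3289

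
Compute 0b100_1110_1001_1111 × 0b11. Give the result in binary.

0b1110101111011101

Multiply each base-2 digit by 3, carrying:
  1×3 = 3 → write 1 carry 1
  1×3+1 = 4 → write 0 carry 2
  1×3+2 = 5 → write 1 carry 2
  1×3+2 = 5 → write 1 carry 2
  1×3+2 = 5 → write 1 carry 2
  0×3+2 = 2 → write 0 carry 1
  0×3+1 = 1 → write 1
  1×3 = 3 → write 1 carry 1
  0×3+1 = 1 → write 1
  1×3 = 3 → write 1 carry 1
  1×3+1 = 4 → write 0 carry 2
  1×3+2 = 5 → write 1 carry 2
  0×3+2 = 2 → write 0 carry 1
  0×3+1 = 1 → write 1
  1×3 = 3 → write 1 carry 1
  remaining carry: 1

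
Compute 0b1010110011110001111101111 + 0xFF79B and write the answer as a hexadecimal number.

0x169DB8A

0b1010110011110001111101111 = 0x159E3EF in hexadecimal.
Add column by column in base 16, right to left:
  F+B = A carry 1
  E+9+1 = 8 carry 1
  3+7+1 = B
  E+F = D carry 1
  9+F+1 = 9 carry 1
  5+0+1 = 6
  1+0 = 1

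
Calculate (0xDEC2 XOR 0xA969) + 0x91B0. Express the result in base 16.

First 0xDEC2 XOR 0xA969 = 0x77AB.
Add column by column in base 16, right to left:
  B+0 = B
  A+B = 5 carry 1
  7+1+1 = 9
  7+9 = 0 carry 1
  final carry 1

0x1095B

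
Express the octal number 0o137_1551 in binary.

0b1011111001101101001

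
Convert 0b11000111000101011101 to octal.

0o3070535

Group the bits in threes: 011 000 111 000 101 011 101 → 3070535.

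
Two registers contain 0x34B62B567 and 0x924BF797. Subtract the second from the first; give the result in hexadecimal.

0x2B916BDD0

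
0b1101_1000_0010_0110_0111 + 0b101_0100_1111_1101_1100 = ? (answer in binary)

Add column by column in base 2, right to left:
  1+0 = 1
  1+0 = 1
  1+1 = 0 carry 1
  0+1+1 = 0 carry 1
  0+1+1 = 0 carry 1
  1+0+1 = 0 carry 1
  1+1+1 = 1 carry 1
  0+1+1 = 0 carry 1
  0+1+1 = 0 carry 1
  1+1+1 = 1 carry 1
  0+1+1 = 0 carry 1
  0+1+1 = 0 carry 1
  0+0+1 = 1
  0+0 = 0
  0+1 = 1
  1+0 = 1
  1+1 = 0 carry 1
  0+0+1 = 1
  1+1 = 0 carry 1
  1+0+1 = 0 carry 1
  final carry 1

0b100101101001001000011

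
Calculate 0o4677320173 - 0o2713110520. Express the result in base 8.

0o1764207453

Subtract column by column in base 8:
  3-0 → 3
  7-2 → 5
  1-5 → 4 (borrow)
  0-0-1 → 7 (borrow)
  2-1-1 → 0
  3-1 → 2
  7-3 → 4
  7-1 → 6
  6-7 → 7 (borrow)
  4-2-1 → 1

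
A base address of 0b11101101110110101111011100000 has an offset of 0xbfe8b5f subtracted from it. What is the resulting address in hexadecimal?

0x11bcd381

0b11101101110110101111011100000 = 0x1dbb5ee0 in hexadecimal.
Subtract column by column in base 16:
  0-f → 1 (borrow)
  e-5-1 → 8
  e-b → 3
  5-8 → d (borrow)
  b-e-1 → c (borrow)
  b-f-1 → b (borrow)
  d-b-1 → 1
  1-0 → 1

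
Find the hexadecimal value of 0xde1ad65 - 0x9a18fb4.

Subtract column by column in base 16:
  5-4 → 1
  6-b → b (borrow)
  d-f-1 → d (borrow)
  a-8-1 → 1
  1-1 → 0
  e-a → 4
  d-9 → 4

0x4401db1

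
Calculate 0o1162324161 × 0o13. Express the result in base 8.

Multiply each base-8 digit by 11, carrying:
  1×11 = 11 → write 3 carry 1
  6×11+1 = 67 → write 3 carry 8
  1×11+8 = 19 → write 3 carry 2
  4×11+2 = 46 → write 6 carry 5
  2×11+5 = 27 → write 3 carry 3
  3×11+3 = 36 → write 4 carry 4
  2×11+4 = 26 → write 2 carry 3
  6×11+3 = 69 → write 5 carry 8
  1×11+8 = 19 → write 3 carry 2
  1×11+2 = 13 → write 5 carry 1
  remaining carry: 1

0o15352436333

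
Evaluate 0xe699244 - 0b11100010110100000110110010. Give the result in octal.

0o1267450222

0xe699244 = 0o1632311104 in octal.
0b11100010110100000110110010 = 0o342640662 in octal.
Subtract column by column in base 8:
  4-2 → 2
  0-6 → 2 (borrow)
  1-6-1 → 2 (borrow)
  1-0-1 → 0
  1-4 → 5 (borrow)
  3-6-1 → 4 (borrow)
  2-2-1 → 7 (borrow)
  3-4-1 → 6 (borrow)
  6-3-1 → 2
  1-0 → 1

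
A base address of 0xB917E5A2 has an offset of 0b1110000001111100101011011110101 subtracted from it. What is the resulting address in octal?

0o11066307255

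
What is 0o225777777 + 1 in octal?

The trailing 6 digits are 7 (max in base 8), so adding 1 cascades: they roll to 0 and the next digit up increments.

0o226000000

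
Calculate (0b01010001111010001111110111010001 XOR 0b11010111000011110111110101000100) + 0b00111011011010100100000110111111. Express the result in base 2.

0b11000010010100011100001001010100

First 0b01010001111010001111110111010001 XOR 0b11010111000011110111110101000100 = 0b10000110111001111000000010010101.
Add column by column in base 2, right to left:
  1+1 = 0 carry 1
  0+1+1 = 0 carry 1
  1+1+1 = 1 carry 1
  0+1+1 = 0 carry 1
  1+1+1 = 1 carry 1
  0+1+1 = 0 carry 1
  0+0+1 = 1
  1+1 = 0 carry 1
  0+1+1 = 0 carry 1
  0+0+1 = 1
  0+0 = 0
  0+0 = 0
  0+0 = 0
  0+0 = 0
  0+1 = 1
  1+0 = 1
  1+0 = 1
  1+1 = 0 carry 1
  1+0+1 = 0 carry 1
  0+1+1 = 0 carry 1
  0+0+1 = 1
  1+1 = 0 carry 1
  1+1+1 = 1 carry 1
  1+0+1 = 0 carry 1
  0+1+1 = 0 carry 1
  1+1+1 = 1 carry 1
  1+0+1 = 0 carry 1
  0+1+1 = 0 carry 1
  0+1+1 = 0 carry 1
  0+1+1 = 0 carry 1
  0+0+1 = 1
  1+0 = 1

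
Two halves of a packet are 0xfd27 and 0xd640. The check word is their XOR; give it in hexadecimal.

0x2b67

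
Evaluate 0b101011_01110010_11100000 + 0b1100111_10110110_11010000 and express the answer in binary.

Add column by column in base 2, right to left:
  0+0 = 0
  0+0 = 0
  0+0 = 0
  0+0 = 0
  0+1 = 1
  1+0 = 1
  1+1 = 0 carry 1
  1+1+1 = 1 carry 1
  0+0+1 = 1
  1+1 = 0 carry 1
  0+1+1 = 0 carry 1
  0+0+1 = 1
  1+1 = 0 carry 1
  1+1+1 = 1 carry 1
  1+0+1 = 0 carry 1
  0+1+1 = 0 carry 1
  1+1+1 = 1 carry 1
  1+1+1 = 1 carry 1
  0+1+1 = 0 carry 1
  1+0+1 = 0 carry 1
  0+0+1 = 1
  1+1 = 0 carry 1
  0+1+1 = 0 carry 1
  final carry 1

0b100100110010100110110000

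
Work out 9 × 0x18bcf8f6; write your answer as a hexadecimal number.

0xdea4c0a6

Multiply each base-16 digit by 9, carrying:
  6×9 = 54 → write 6 carry 3
  f×9+3 = 138 → write a carry 8
  8×9+8 = 80 → write 0 carry 5
  f×9+5 = 140 → write c carry 8
  c×9+8 = 116 → write 4 carry 7
  b×9+7 = 106 → write a carry 6
  8×9+6 = 78 → write e carry 4
  1×9+4 = 13 → write d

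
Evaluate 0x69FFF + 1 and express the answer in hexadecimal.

The trailing 3 digits are F (max in base 16), so adding 1 cascades: they roll to 0 and the next digit up increments.

0x6A000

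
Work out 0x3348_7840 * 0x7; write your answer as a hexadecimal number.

Multiply each base-16 digit by 7, carrying:
  0×7 = 0 → write 0
  4×7 = 28 → write C carry 1
  8×7+1 = 57 → write 9 carry 3
  7×7+3 = 52 → write 4 carry 3
  8×7+3 = 59 → write B carry 3
  4×7+3 = 31 → write F carry 1
  3×7+1 = 22 → write 6 carry 1
  3×7+1 = 22 → write 6 carry 1
  remaining carry: 1

0x166FB49C0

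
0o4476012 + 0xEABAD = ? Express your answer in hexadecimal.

0o4476012 = 0x127C0A in hexadecimal.
Add column by column in base 16, right to left:
  A+D = 7 carry 1
  0+A+1 = B
  C+B = 7 carry 1
  7+A+1 = 2 carry 1
  2+E+1 = 1 carry 1
  1+0+1 = 2

0x2127B7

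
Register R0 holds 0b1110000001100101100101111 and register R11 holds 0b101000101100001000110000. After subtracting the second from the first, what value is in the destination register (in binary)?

0b1000111100000100011111111

Subtract column by column in base 2:
  1-0 → 1
  1-0 → 1
  1-0 → 1
  1-0 → 1
  0-1 → 1 (borrow)
  1-1-1 → 1 (borrow)
  0-0-1 → 1 (borrow)
  0-0-1 → 1 (borrow)
  1-0-1 → 0
  1-1 → 0
  0-0 → 0
  1-0 → 1
  0-0 → 0
  0-0 → 0
  1-1 → 0
  1-1 → 0
  0-0 → 0
  0-1 → 1 (borrow)
  0-0-1 → 1 (borrow)
  0-0-1 → 1 (borrow)
  0-0-1 → 1 (borrow)
  0-1-1 → 0 (borrow)
  1-0-1 → 0
  1-1 → 0
  1-0 → 1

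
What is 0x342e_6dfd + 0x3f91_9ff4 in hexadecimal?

Add column by column in base 16, right to left:
  d+4 = 1 carry 1
  f+f+1 = f carry 1
  d+f+1 = d carry 1
  6+9+1 = 0 carry 1
  e+1+1 = 0 carry 1
  2+9+1 = c
  4+f = 3 carry 1
  3+3+1 = 7

0x73c00df1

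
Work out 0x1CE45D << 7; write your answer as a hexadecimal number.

0xE722E80

7 bits is not a whole number of base-16 digits; in binary: 111001110010001011101 << 7 = 1110011100100010111010000000.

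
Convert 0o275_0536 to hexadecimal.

Each octal digit is 3 bits: 2=010 7=111 5=101 0=000 5=101 3=011 6=110.
Group the bits into nibbles: 1011 1101 0001 0101 1110 → BD15E.

0xBD15E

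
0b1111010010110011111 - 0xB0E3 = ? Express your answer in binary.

0xB0E3 = 0b1011000011100011 in binary.
Subtract column by column in base 2:
  1-1 → 0
  1-1 → 0
  1-0 → 1
  1-0 → 1
  1-0 → 1
  0-1 → 1 (borrow)
  0-1-1 → 0 (borrow)
  1-1-1 → 1 (borrow)
  1-0-1 → 0
  0-0 → 0
  1-0 → 1
  0-0 → 0
  0-1 → 1 (borrow)
  1-1-1 → 1 (borrow)
  0-0-1 → 1 (borrow)
  1-1-1 → 1 (borrow)
  1-0-1 → 0
  1-0 → 1
  1-0 → 1

0b1101111010010111100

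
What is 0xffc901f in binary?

0b1111111111001001000000011111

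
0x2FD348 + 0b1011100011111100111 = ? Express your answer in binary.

0b1101011001101100101111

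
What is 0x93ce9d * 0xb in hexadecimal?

Multiply each base-16 digit by 11, carrying:
  d×11 = 143 → write f carry 8
  9×11+8 = 107 → write b carry 6
  e×11+6 = 160 → write 0 carry 10
  c×11+10 = 142 → write e carry 8
  3×11+8 = 41 → write 9 carry 2
  9×11+2 = 101 → write 5 carry 6
  remaining carry: 6

0x659e0bf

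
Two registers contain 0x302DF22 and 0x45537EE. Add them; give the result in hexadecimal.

Add column by column in base 16, right to left:
  2+E = 0 carry 1
  2+E+1 = 1 carry 1
  F+7+1 = 7 carry 1
  D+3+1 = 1 carry 1
  2+5+1 = 8
  0+5 = 5
  3+4 = 7

0x7581710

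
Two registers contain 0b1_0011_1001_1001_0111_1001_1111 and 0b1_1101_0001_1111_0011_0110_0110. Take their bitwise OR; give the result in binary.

OR bit by bit (1 where either bit is 1):
  1001110011001011110011111
| 1110100011111001101100110
= 1111110011111011111111111

0b1111110011111011111111111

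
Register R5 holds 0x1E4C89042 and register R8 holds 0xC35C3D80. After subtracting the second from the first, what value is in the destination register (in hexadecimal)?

0x1216C52C2

Subtract column by column in base 16:
  2-0 → 2
  4-8 → C (borrow)
  0-D-1 → 2 (borrow)
  9-3-1 → 5
  8-C → C (borrow)
  C-5-1 → 6
  4-3 → 1
  E-C → 2
  1-0 → 1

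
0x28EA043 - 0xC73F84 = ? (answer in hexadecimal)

Subtract column by column in base 16:
  3-4 → F (borrow)
  4-8-1 → B (borrow)
  0-F-1 → 0 (borrow)
  A-3-1 → 6
  E-7 → 7
  8-C → C (borrow)
  2-0-1 → 1

0x1C760BF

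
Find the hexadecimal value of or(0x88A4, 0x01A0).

0x89A4

OR each hex digit independently (no carries):
  8|0=8, 8|1=9, A|A=A, 4|0=4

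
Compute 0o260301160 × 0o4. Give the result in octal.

0o1301404700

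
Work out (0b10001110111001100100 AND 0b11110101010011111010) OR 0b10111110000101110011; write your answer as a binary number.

0b10111110010101110011

0b10001110111001100100 AND 0b11110101010011111010 = 0b10000100010001100000.
Then OR with 0b10111110000101110011.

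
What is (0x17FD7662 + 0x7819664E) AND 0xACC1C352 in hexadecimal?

0x8000C010

Add column by column in base 16, right to left:
  2+E = 0 carry 1
  6+4+1 = B
  6+6 = C
  7+6 = D
  D+9 = 6 carry 1
  F+1+1 = 1 carry 1
  7+8+1 = 0 carry 1
  1+7+1 = 9
Sum = 0x9016DCB0; now AND with 0xACC1C352:
  9&A=8, 0&C=0, 1&C=0, 6&1=0, D&C=C, C&3=0, B&5=1, 0&2=0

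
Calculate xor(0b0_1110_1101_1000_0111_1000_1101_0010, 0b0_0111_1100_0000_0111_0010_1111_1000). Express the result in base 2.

XOR bit by bit (1 where the bits differ):
  01110110110000111100011010010
^ 00111110000000111001011111000
= 01001000110000000101000101010

0b01001000110000000101000101010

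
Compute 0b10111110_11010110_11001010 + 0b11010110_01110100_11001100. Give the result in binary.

0b1100101010100101110010110

Add column by column in base 2, right to left:
  0+0 = 0
  1+0 = 1
  0+1 = 1
  1+1 = 0 carry 1
  0+0+1 = 1
  0+0 = 0
  1+1 = 0 carry 1
  1+1+1 = 1 carry 1
  0+0+1 = 1
  1+0 = 1
  1+1 = 0 carry 1
  0+0+1 = 1
  1+1 = 0 carry 1
  0+1+1 = 0 carry 1
  1+1+1 = 1 carry 1
  1+0+1 = 0 carry 1
  0+0+1 = 1
  1+1 = 0 carry 1
  1+1+1 = 1 carry 1
  1+0+1 = 0 carry 1
  1+1+1 = 1 carry 1
  1+0+1 = 0 carry 1
  0+1+1 = 0 carry 1
  1+1+1 = 1 carry 1
  final carry 1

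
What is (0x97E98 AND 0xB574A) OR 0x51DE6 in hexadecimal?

0xD5FEE

0x97E98 AND 0xB574A = 0x95608.
Then OR with 0x51DE6.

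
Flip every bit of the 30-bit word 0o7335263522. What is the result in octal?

Each oct digit d becomes 7−d:
  7→0, 3→4, 3→4, 5→2, 2→5, 6→1, 3→4, 5→2, 2→5, 2→5

0o0442514255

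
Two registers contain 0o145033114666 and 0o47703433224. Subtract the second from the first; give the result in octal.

Subtract column by column in base 8:
  6-4 → 2
  6-2 → 4
  6-2 → 4
  4-3 → 1
  1-3 → 6 (borrow)
  1-4-1 → 4 (borrow)
  3-3-1 → 7 (borrow)
  3-0-1 → 2
  0-7 → 1 (borrow)
  5-7-1 → 5 (borrow)
  4-4-1 → 7 (borrow)
  1-0-1 → 0

0o75127461442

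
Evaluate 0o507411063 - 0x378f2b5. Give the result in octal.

0o151217576

0x378f2b5 = 0o336171265 in octal.
Subtract column by column in base 8:
  3-5 → 6 (borrow)
  6-6-1 → 7 (borrow)
  0-2-1 → 5 (borrow)
  1-1-1 → 7 (borrow)
  1-7-1 → 1 (borrow)
  4-1-1 → 2
  7-6 → 1
  0-3 → 5 (borrow)
  5-3-1 → 1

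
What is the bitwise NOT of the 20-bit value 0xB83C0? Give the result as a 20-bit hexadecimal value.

0x47C3F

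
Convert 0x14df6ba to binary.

Expand each hex digit to 4 bits: 1=0001 4=0100 d=1101 f=1111 6=0110 b=1011 a=1010.

0b1010011011111011010111010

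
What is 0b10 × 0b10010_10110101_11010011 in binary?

0b1001010110101110100110

Multiply each base-2 digit by 2, carrying:
  1×2 = 2 → write 0 carry 1
  1×2+1 = 3 → write 1 carry 1
  0×2+1 = 1 → write 1
  0×2 = 0 → write 0
  1×2 = 2 → write 0 carry 1
  0×2+1 = 1 → write 1
  1×2 = 2 → write 0 carry 1
  1×2+1 = 3 → write 1 carry 1
  1×2+1 = 3 → write 1 carry 1
  0×2+1 = 1 → write 1
  1×2 = 2 → write 0 carry 1
  0×2+1 = 1 → write 1
  1×2 = 2 → write 0 carry 1
  1×2+1 = 3 → write 1 carry 1
  0×2+1 = 1 → write 1
  1×2 = 2 → write 0 carry 1
  0×2+1 = 1 → write 1
  1×2 = 2 → write 0 carry 1
  0×2+1 = 1 → write 1
  0×2 = 0 → write 0
  1×2 = 2 → write 0 carry 1
  remaining carry: 1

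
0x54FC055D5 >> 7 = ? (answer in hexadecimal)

0xA9F80AB

7 bits is not a whole number of base-16 digits; in binary: 10101001111110000000101010111010101 >> 7 = 1010100111111000000010101011.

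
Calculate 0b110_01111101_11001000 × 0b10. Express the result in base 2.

Multiply each base-2 digit by 2, carrying:
  0×2 = 0 → write 0
  0×2 = 0 → write 0
  0×2 = 0 → write 0
  1×2 = 2 → write 0 carry 1
  0×2+1 = 1 → write 1
  0×2 = 0 → write 0
  1×2 = 2 → write 0 carry 1
  1×2+1 = 3 → write 1 carry 1
  1×2+1 = 3 → write 1 carry 1
  0×2+1 = 1 → write 1
  1×2 = 2 → write 0 carry 1
  1×2+1 = 3 → write 1 carry 1
  1×2+1 = 3 → write 1 carry 1
  1×2+1 = 3 → write 1 carry 1
  1×2+1 = 3 → write 1 carry 1
  0×2+1 = 1 → write 1
  0×2 = 0 → write 0
  1×2 = 2 → write 0 carry 1
  1×2+1 = 3 → write 1 carry 1
  remaining carry: 1

0b11001111101110010000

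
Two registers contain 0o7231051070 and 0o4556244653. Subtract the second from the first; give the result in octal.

0o2452604215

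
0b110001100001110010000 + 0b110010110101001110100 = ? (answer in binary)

Add column by column in base 2, right to left:
  0+0 = 0
  0+0 = 0
  0+1 = 1
  0+0 = 0
  1+1 = 0 carry 1
  0+1+1 = 0 carry 1
  0+1+1 = 0 carry 1
  1+0+1 = 0 carry 1
  1+0+1 = 0 carry 1
  1+1+1 = 1 carry 1
  0+0+1 = 1
  0+1 = 1
  0+0 = 0
  0+1 = 1
  1+1 = 0 carry 1
  1+0+1 = 0 carry 1
  0+1+1 = 0 carry 1
  0+0+1 = 1
  0+0 = 0
  1+1 = 0 carry 1
  1+1+1 = 1 carry 1
  final carry 1

0b1100100010111000000100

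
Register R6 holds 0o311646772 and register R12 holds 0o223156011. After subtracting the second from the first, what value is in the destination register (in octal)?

0o66470761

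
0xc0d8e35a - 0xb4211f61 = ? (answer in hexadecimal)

Subtract column by column in base 16:
  a-1 → 9
  5-6 → f (borrow)
  3-f-1 → 3 (borrow)
  e-1-1 → c
  8-1 → 7
  d-2 → b
  0-4 → c (borrow)
  c-b-1 → 0

0xcb7c3f9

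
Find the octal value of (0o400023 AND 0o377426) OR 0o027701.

0o400023 AND 0o377426 = 0o000022.
Then OR with 0o027701.

0o27723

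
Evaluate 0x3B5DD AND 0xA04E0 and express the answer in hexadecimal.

0x204C0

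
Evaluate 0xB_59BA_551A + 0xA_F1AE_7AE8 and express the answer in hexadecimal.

Add column by column in base 16, right to left:
  A+8 = 2 carry 1
  1+E+1 = 0 carry 1
  5+A+1 = 0 carry 1
  5+7+1 = D
  A+E = 8 carry 1
  B+A+1 = 6 carry 1
  9+1+1 = B
  5+F = 4 carry 1
  B+A+1 = 6 carry 1
  final carry 1

0x164B68D002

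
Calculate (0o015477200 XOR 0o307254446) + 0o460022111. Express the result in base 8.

0o772645757

First 0o015477200 XOR 0o307254446 = 0o312623646.
Add column by column in base 8, right to left:
  6+1 = 7
  4+1 = 5
  6+1 = 7
  3+2 = 5
  2+2 = 4
  6+0 = 6
  2+0 = 2
  1+6 = 7
  3+4 = 7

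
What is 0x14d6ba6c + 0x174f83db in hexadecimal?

Add column by column in base 16, right to left:
  c+b = 7 carry 1
  6+d+1 = 4 carry 1
  a+3+1 = e
  b+8 = 3 carry 1
  6+f+1 = 6 carry 1
  d+4+1 = 2 carry 1
  4+7+1 = c
  1+1 = 2

0x2c263e47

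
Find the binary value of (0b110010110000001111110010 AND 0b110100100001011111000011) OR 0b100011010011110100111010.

0b110011110011111111111010

0b110010110000001111110010 AND 0b110100100001011111000011 = 0b110000100000001111000010.
Then OR with 0b100011010011110100111010.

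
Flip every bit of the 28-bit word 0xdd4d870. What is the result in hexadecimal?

Each hex digit d becomes f−d:
  d→2, d→2, 4→b, d→2, 8→7, 7→8, 0→f

0x22b278f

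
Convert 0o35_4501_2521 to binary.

Each octal digit is 3 bits: 3=011 5=101 4=100 5=101 0=000 1=001 2=010 5=101 2=010 1=001.

0b11101100101000001010101010001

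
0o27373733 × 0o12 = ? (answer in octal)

0o352727216

Multiply each base-8 digit by 10, carrying:
  3×10 = 30 → write 6 carry 3
  3×10+3 = 33 → write 1 carry 4
  7×10+4 = 74 → write 2 carry 9
  3×10+9 = 39 → write 7 carry 4
  7×10+4 = 74 → write 2 carry 9
  3×10+9 = 39 → write 7 carry 4
  7×10+4 = 74 → write 2 carry 9
  2×10+9 = 29 → write 5 carry 3
  remaining carry: 3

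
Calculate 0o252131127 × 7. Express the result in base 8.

0o2247160141

Multiply each base-8 digit by 7, carrying:
  7×7 = 49 → write 1 carry 6
  2×7+6 = 20 → write 4 carry 2
  1×7+2 = 9 → write 1 carry 1
  1×7+1 = 8 → write 0 carry 1
  3×7+1 = 22 → write 6 carry 2
  1×7+2 = 9 → write 1 carry 1
  2×7+1 = 15 → write 7 carry 1
  5×7+1 = 36 → write 4 carry 4
  2×7+4 = 18 → write 2 carry 2
  remaining carry: 2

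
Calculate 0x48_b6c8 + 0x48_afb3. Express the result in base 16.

Add column by column in base 16, right to left:
  8+3 = b
  c+b = 7 carry 1
  6+f+1 = 6 carry 1
  b+a+1 = 6 carry 1
  8+8+1 = 1 carry 1
  4+4+1 = 9

0x91667b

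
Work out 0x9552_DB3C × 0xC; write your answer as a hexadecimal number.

0x6FFE246D0

Multiply each base-16 digit by 12, carrying:
  C×12 = 144 → write 0 carry 9
  3×12+9 = 45 → write D carry 2
  B×12+2 = 134 → write 6 carry 8
  D×12+8 = 164 → write 4 carry 10
  2×12+10 = 34 → write 2 carry 2
  5×12+2 = 62 → write E carry 3
  5×12+3 = 63 → write F carry 3
  9×12+3 = 111 → write F carry 6
  remaining carry: 6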